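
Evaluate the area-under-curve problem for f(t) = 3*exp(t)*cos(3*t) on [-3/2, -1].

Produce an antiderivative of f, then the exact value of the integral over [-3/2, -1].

Whatever form F(t) takes, F'(t) = f(t) is non-negotiable.
F(t) = 9*exp(t)*sin(3*t)/10 + 3*exp(t)*cos(3*t)/10 is an antiderivative of f.
Check: d/dt[9*exp(t)*sin(3*t)/10 + 3*exp(t)*cos(3*t)/10] = 3*exp(t)*cos(3*t) = f(t).
F(-1) = 3*exp(-1)*cos(3)/10 - 9*exp(-1)*sin(3)/10; F(-3/2) = 3*exp(-3/2)*cos(9/2)/10 - 9*exp(-3/2)*sin(9/2)/10.
Integral = F(-1) - F(-3/2) = 9*exp(-3/2)*sin(9/2)/10 + 3*exp(-1)*cos(3)/10 - 9*exp(-1)*sin(3)/10 - 3*exp(-3/2)*cos(9/2)/10.

Antiderivative: F(t) = 9*exp(t)*sin(3*t)/10 + 3*exp(t)*cos(3*t)/10; value = 9*exp(-3/2)*sin(9/2)/10 + 3*exp(-1)*cos(3)/10 - 9*exp(-1)*sin(3)/10 - 3*exp(-3/2)*cos(9/2)/10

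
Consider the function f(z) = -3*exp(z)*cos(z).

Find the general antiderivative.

F(z) = -3*exp(z)*sin(z)/2 - 3*exp(z)*cos(z)/2 + C

For F(z) to be correct the identity F'(z) - f(z) = 0 must hold.
Check: d/dz[-3*exp(z)*sin(z)/2 - 3*exp(z)*cos(z)/2] = -3*exp(z)*cos(z) = f(z).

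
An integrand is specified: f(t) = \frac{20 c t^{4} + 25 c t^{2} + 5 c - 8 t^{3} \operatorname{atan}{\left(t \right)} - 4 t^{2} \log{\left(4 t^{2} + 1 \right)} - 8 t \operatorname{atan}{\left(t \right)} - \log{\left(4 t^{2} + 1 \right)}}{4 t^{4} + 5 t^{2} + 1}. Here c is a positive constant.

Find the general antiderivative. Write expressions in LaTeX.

F(t) = 5 c t - \log{\left(4 t^{2} + 1 \right)} \operatorname{atan}{\left(t \right)} + C

A candidate is checked by its d/dt: the result must match f(t).
Check: d/dt[5 c t - \log{\left(4 t^{2} + 1 \right)} \operatorname{atan}{\left(t \right)}] = \frac{20 c t^{4} + 25 c t^{2} + 5 c - 8 t^{3} \operatorname{atan}{\left(t \right)} - 4 t^{2} \log{\left(4 t^{2} + 1 \right)} - 8 t \operatorname{atan}{\left(t \right)} - \log{\left(4 t^{2} + 1 \right)}}{4 t^{4} + 5 t^{2} + 1} = f(t).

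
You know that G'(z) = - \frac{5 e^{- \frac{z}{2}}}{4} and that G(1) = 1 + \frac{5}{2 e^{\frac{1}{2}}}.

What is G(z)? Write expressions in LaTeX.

A candidate passes only if d/dz[G] lands on the given G'(z) exactly.
A general antiderivative is \frac{5 e^{- \frac{z}{2}}}{2} + C.
The condition gives C = 1 + \frac{5}{2 e^{\frac{1}{2}}} - (\frac{5}{2 e^{\frac{1}{2}}}) = 1.
So G(z) = \frac{\left(2 e^{\frac{z}{2}} + 5\right) e^{- \frac{z}{2}}}{2}.
Check: d/dz[\frac{\left(2 e^{\frac{z}{2}} + 5\right) e^{- \frac{z}{2}}}{2}] = - \frac{5 e^{- \frac{z}{2}}}{4} = G'(z).

G(z) = \frac{\left(2 e^{\frac{z}{2}} + 5\right) e^{- \frac{z}{2}}}{2}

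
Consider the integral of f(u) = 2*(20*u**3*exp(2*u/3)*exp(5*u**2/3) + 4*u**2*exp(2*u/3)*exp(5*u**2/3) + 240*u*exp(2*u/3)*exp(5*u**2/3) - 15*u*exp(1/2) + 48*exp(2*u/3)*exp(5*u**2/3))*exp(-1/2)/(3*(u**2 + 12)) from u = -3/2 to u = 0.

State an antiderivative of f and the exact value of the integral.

Antiderivative: F(u) = 4*exp(-1/2)*exp(2*u/3)*exp(5*u**2/3) - 5*log(u**2/2 + 6); value = -4*exp(9/4) - 5*log(6) + 4*exp(-1/2) + 5*log(57/8)

A first test for any F(u): its u-derivative must equal f(u) identically.
F(u) = 4*exp(-1/2)*exp(2*u/3)*exp(5*u**2/3) - 5*log(u**2/2 + 6) is an antiderivative of f.
Check: d/du[4*exp(-1/2)*exp(2*u/3)*exp(5*u**2/3) - 5*log(u**2/2 + 6)] = (40*u**3*exp(2*u/3)*exp(5*u**2/3) + 8*u**2*exp(2*u/3)*exp(5*u**2/3) + 480*u*exp(2*u/3)*exp(5*u**2/3) - 30*u*exp(1/2) + 96*exp(2*u/3)*exp(5*u**2/3))/(3*u**2*exp(1/2) + 36*exp(1/2)), which equals f(u).
F(0) = -5*log(6) + 4*exp(-1/2); F(-3/2) = -5*log(57/8) + 4*exp(9/4).
Integral = F(0) - F(-3/2) = -4*exp(9/4) - 5*log(6) + 4*exp(-1/2) + 5*log(57/8).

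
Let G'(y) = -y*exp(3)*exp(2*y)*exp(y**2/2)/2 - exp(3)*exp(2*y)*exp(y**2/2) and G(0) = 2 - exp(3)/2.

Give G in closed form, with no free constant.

The substitution u = y**2/2 + 2*y + 3 works: G'(y) is exactly (dG/du)*(du/dy) for that inner function.
A general antiderivative is -exp(y**2/2 + 2*y + 3)/2 + C.
The condition gives C = 2 - exp(3)/2 - (-exp(3)/2) = 2.
So G(y) = -(exp(3)*exp(2*y)*exp(y**2/2) - 4)/2.
Check: d/dy[-(exp(3)*exp(2*y)*exp(y**2/2) - 4)/2] = -y*exp(3)*exp(2*y)*exp(y**2/2)/2 - exp(3)*exp(2*y)*exp(y**2/2) = G'(y).

G(y) = -(exp(3)*exp(2*y)*exp(y**2/2) - 4)/2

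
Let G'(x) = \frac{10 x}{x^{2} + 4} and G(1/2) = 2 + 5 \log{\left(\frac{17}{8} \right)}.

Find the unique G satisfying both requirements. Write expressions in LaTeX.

G(x) = 5 \log{\left(\frac{x^{2}}{2} + 2 \right)} + 2

G'(x) matches the chain-rule pattern g'(h)*h' with inner function h(x) = \frac{x^{2}}{2} + 2; substituting u = h(x) collapses the integral.
A general antiderivative is 5 \log{\left(\frac{x^{2}}{2} + 2 \right)} + C.
The condition gives C = 2 + 5 \log{\left(\frac{17}{8} \right)} - (5 \log{\left(\frac{17}{8} \right)}) = 2.
So G(x) = 5 \log{\left(\frac{x^{2}}{2} + 2 \right)} + 2.
Check: d/dx[5 \log{\left(\frac{x^{2}}{2} + 2 \right)} + 2] = \frac{10 x}{x^{2} + 4} = G'(x).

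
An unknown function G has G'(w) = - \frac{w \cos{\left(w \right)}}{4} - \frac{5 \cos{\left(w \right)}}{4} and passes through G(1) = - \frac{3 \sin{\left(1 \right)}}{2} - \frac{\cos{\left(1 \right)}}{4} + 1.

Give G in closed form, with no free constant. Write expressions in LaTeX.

G(w) = \frac{- w \sin{\left(w \right)} - 5 \sin{\left(w \right)} - \cos{\left(w \right)} + 4}{4}

Integrate term by term and add the pieces.
A general antiderivative is - \frac{w \sin{\left(w \right)}}{4} - \frac{5 \sin{\left(w \right)}}{4} - \frac{\cos{\left(w \right)}}{4} + C.
The condition gives C = - \frac{3 \sin{\left(1 \right)}}{2} - \frac{\cos{\left(1 \right)}}{4} + 1 - (- \frac{3 \sin{\left(1 \right)}}{2} - \frac{\cos{\left(1 \right)}}{4}) = 1.
So G(w) = \frac{- w \sin{\left(w \right)} - 5 \sin{\left(w \right)} - \cos{\left(w \right)} + 4}{4}.
Check: d/dw[\frac{- w \sin{\left(w \right)} - 5 \sin{\left(w \right)} - \cos{\left(w \right)} + 4}{4}] = - \frac{w \cos{\left(w \right)}}{4} - \frac{5 \cos{\left(w \right)}}{4} = G'(w).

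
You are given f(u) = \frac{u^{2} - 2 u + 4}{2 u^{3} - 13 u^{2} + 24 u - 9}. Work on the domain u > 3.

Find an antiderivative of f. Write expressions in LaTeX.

An antiderivative is F(u) = \frac{6 \log{\left(u - 3 \right)}}{25} + \frac{13 \log{\left(u - \frac{1}{2} \right)}}{50} - \frac{7}{5 u - 15}.

Factor the denominator (\left(u - 3\right)^{2} \left(2 u - 1\right)) and decompose: f = \frac{13}{25 \left(2 u - 1\right)} + \frac{6}{25 \left(u - 3\right)} + \frac{7}{5 \left(u - 3\right)^{2}}; each piece integrates to a log, atan, or power term.
Check: d/du[\frac{6 \log{\left(u - 3 \right)}}{25} + \frac{13 \log{\left(u - \frac{1}{2} \right)}}{50} - \frac{7}{5 u - 15}] = \frac{u^{2} - 2 u + 4}{2 u^{3} - 13 u^{2} + 24 u - 9} = f(u).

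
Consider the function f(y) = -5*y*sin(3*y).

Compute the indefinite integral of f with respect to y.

Since d/dy undoes antidifferentiation here, F'(y) = f(y) is required of F(y).
Check: d/dy[5*y*cos(3*y)/3 - 5*sin(3*y)/9] = -5*y*sin(3*y) = f(y).

F(y) = 5*y*cos(3*y)/3 - 5*sin(3*y)/9 + C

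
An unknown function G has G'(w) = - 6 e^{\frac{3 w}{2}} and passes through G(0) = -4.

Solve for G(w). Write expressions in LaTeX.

G(w) = - 4 e^{\frac{3 w}{2}}

Recover the given G'(w) by differentiating a candidate G(w); any mismatch rules it out.
A general antiderivative is - 4 e^{\frac{3 w}{2}} + C.
The condition gives C = -4 - (-4) = 0.
So G(w) = - 4 e^{\frac{3 w}{2}}.
Check: d/dw[- 4 e^{\frac{3 w}{2}}] = - 6 e^{\frac{3 w}{2}} = G'(w).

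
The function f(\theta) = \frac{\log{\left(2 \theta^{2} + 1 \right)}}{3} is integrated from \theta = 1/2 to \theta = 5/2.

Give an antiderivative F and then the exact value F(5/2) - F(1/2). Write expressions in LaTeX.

Whatever form F(\theta) takes, F'(\theta) = f(\theta) is non-negotiable.
F(\theta) = \frac{\theta \log{\left(2 \theta^{2} + 1 \right)}}{3} - \frac{2 \theta}{3} + \frac{\sqrt{2} \operatorname{atan}{\left(\sqrt{2} \theta \right)}}{3} is an antiderivative of f.
Check: d/d\theta[\frac{\theta \log{\left(2 \theta^{2} + 1 \right)}}{3} - \frac{2 \theta}{3} + \frac{\sqrt{2} \operatorname{atan}{\left(\sqrt{2} \theta \right)}}{3}] = \frac{\log{\left(2 \theta^{2} + 1 \right)}}{3} = f(\theta).
F(5/2) = - \frac{5}{3} + \frac{\sqrt{2} \operatorname{atan}{\left(\frac{5 \sqrt{2}}{2} \right)}}{3} + \frac{5 \log{\left(\frac{27}{2} \right)}}{6}; F(1/2) = - \frac{1}{3} + \frac{\log{\left(\frac{3}{2} \right)}}{6} + \frac{\sqrt{2} \operatorname{atan}{\left(\frac{\sqrt{2}}{2} \right)}}{3}.
Integral = F(5/2) - F(1/2) = - \frac{4}{3} - \frac{\sqrt{2} \operatorname{atan}{\left(\frac{\sqrt{2}}{2} \right)}}{3} - \frac{\log{\left(\frac{3}{2} \right)}}{6} + \frac{\sqrt{2} \operatorname{atan}{\left(\frac{5 \sqrt{2}}{2} \right)}}{3} + \frac{5 \log{\left(\frac{27}{2} \right)}}{6}.

Antiderivative: F(\theta) = \frac{\theta \log{\left(2 \theta^{2} + 1 \right)}}{3} - \frac{2 \theta}{3} + \frac{\sqrt{2} \operatorname{atan}{\left(\sqrt{2} \theta \right)}}{3}; value = - \frac{4}{3} - \frac{\sqrt{2} \operatorname{atan}{\left(\frac{\sqrt{2}}{2} \right)}}{3} - \frac{\log{\left(\frac{3}{2} \right)}}{6} + \frac{\sqrt{2} \operatorname{atan}{\left(\frac{5 \sqrt{2}}{2} \right)}}{3} + \frac{5 \log{\left(\frac{27}{2} \right)}}{6}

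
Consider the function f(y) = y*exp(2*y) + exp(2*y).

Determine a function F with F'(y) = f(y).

An antiderivative is F(y) = y*exp(2*y)/2 + exp(2*y)/4.

Recognize the product-rule pattern: f = u'v + uv' with u = y/2 + 1/4, v = exp(2*y), so integration by parts undoes it.
Check: d/dy[y*exp(2*y)/2 + exp(2*y)/4] = y*exp(2*y) + exp(2*y) = f(y).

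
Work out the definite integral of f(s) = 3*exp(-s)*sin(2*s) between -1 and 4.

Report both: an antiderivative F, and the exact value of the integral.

For F(s) to be correct the identity F'(s) - f(s) = 0 must hold.
F(s) = (-3*sin(2*s) - 6*cos(2*s))*exp(-s)/5 is an antiderivative of f.
Check: d/ds[(-3*sin(2*s) - 6*cos(2*s))*exp(-s)/5] = 3*exp(-s)*sin(2*s) = f(s).
F(4) = -3*exp(-4)*sin(8)/5 - 6*exp(-4)*cos(8)/5; F(-1) = -6*exp(1)*cos(2)/5 + 3*exp(1)*sin(2)/5.
Integral = F(4) - F(-1) = -3*exp(1)*sin(2)/5 + 6*exp(1)*cos(2)/5 - 3*exp(-4)*sin(8)/5 - 6*exp(-4)*cos(8)/5.

Antiderivative: F(s) = (-3*sin(2*s) - 6*cos(2*s))*exp(-s)/5; value = -3*exp(1)*sin(2)/5 + 6*exp(1)*cos(2)/5 - 3*exp(-4)*sin(8)/5 - 6*exp(-4)*cos(8)/5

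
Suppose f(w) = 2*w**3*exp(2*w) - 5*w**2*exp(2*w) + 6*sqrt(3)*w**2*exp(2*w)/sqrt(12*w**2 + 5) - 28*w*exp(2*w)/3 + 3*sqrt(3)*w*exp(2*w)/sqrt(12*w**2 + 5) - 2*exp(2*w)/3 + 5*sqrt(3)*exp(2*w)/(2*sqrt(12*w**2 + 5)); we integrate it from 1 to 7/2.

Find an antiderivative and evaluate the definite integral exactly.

Recognize the product-rule pattern: f = u'v + uv' with u = w**3 - 4*w**2 - 2*w/3 + 3*sqrt(4*w**2 + 5/3)/4, v = exp(2*w), so integration by parts undoes it.
F(w) = w**3*exp(2*w) - 4*w**2*exp(2*w) - 2*w*exp(2*w)/3 + 3*sqrt(4*w**2 + 5/3)*exp(2*w)/4 is an antiderivative of f.
Check: d/dw[w**3*exp(2*w) - 4*w**2*exp(2*w) - 2*w*exp(2*w)/3 + 3*sqrt(4*w**2 + 5/3)*exp(2*w)/4] = sqrt(3)*(12*sqrt(3)*w**3*sqrt(12*w**2 + 5)*exp(2*w) - 30*sqrt(3)*w**2*sqrt(12*w**2 + 5)*exp(2*w) + 108*w**2*exp(2*w) - 56*sqrt(3)*w*sqrt(12*w**2 + 5)*exp(2*w) + 54*w*exp(2*w) - 4*sqrt(3)*sqrt(12*w**2 + 5)*exp(2*w) + 45*exp(2*w))/(18*sqrt(12*w**2 + 5)), which equals f(w).
F(7/2) = -203*exp(7)/24 + sqrt(114)*exp(7)/2; F(1) = -11*exp(2)/3 + sqrt(51)*exp(2)/4.
Integral = F(7/2) - F(1) = -203*exp(7)/24 - sqrt(51)*exp(2)/4 + 11*exp(2)/3 + sqrt(114)*exp(7)/2.

Antiderivative: F(w) = w**3*exp(2*w) - 4*w**2*exp(2*w) - 2*w*exp(2*w)/3 + 3*sqrt(4*w**2 + 5/3)*exp(2*w)/4; value = -203*exp(7)/24 - sqrt(51)*exp(2)/4 + 11*exp(2)/3 + sqrt(114)*exp(7)/2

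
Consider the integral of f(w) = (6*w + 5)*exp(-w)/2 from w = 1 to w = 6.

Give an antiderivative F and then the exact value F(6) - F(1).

f has the shape u'v + uv' for u = -3*w - 11/2 and v = exp(-w) — it is the derivative of the product u*v.
F(w) = -3*w*exp(-w) - 11*exp(-w)/2 is an antiderivative of f.
Check: d/dw[-3*w*exp(-w) - 11*exp(-w)/2] = (6*w + 5)*exp(-w)/2 = f(w).
F(6) = -47*exp(-6)/2; F(1) = -17*exp(-1)/2.
Integral = F(6) - F(1) = -47*exp(-6)/2 + 17*exp(-1)/2.

Antiderivative: F(w) = -3*w*exp(-w) - 11*exp(-w)/2; value = -47*exp(-6)/2 + 17*exp(-1)/2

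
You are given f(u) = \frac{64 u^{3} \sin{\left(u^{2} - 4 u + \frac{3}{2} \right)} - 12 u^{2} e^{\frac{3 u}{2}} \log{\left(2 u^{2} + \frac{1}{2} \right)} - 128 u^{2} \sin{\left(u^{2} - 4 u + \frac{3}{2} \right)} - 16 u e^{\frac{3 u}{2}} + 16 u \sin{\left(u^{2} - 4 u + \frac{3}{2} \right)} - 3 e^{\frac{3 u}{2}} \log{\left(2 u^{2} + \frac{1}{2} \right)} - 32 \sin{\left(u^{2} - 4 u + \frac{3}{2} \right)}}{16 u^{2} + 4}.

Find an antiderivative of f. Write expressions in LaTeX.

An antiderivative is F(u) = - \frac{e^{\frac{3 u}{2}} \log{\left(2 u^{2} + \frac{1}{2} \right)}}{2} - 2 \cos{\left(u^{2} - 4 u + \frac{3}{2} \right)}.

Differentiate the proposed F(u) back; it has to land on f(u) exactly.
Check: d/du[- \frac{e^{\frac{3 u}{2}} \log{\left(2 u^{2} + \frac{1}{2} \right)}}{2} - 2 \cos{\left(u^{2} - 4 u + \frac{3}{2} \right)}] = \frac{64 u^{3} \sin{\left(u^{2} - 4 u + \frac{3}{2} \right)} - 12 u^{2} e^{\frac{3 u}{2}} \log{\left(2 u^{2} + \frac{1}{2} \right)} - 128 u^{2} \sin{\left(u^{2} - 4 u + \frac{3}{2} \right)} - 16 u e^{\frac{3 u}{2}} + 16 u \sin{\left(u^{2} - 4 u + \frac{3}{2} \right)} - 3 e^{\frac{3 u}{2}} \log{\left(2 u^{2} + \frac{1}{2} \right)} - 32 \sin{\left(u^{2} - 4 u + \frac{3}{2} \right)}}{16 u^{2} + 4} = f(u).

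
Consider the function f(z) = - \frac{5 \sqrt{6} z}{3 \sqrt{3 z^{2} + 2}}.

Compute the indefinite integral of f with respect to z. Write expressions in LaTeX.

F(z) = - \frac{5 \sqrt{6} \sqrt{3 z^{2} + 2}}{9} + C

f matches the chain-rule pattern g'(h)*h' with inner function h(z) = 2 z^{2} + \frac{4}{3}; substituting u = h(z) collapses the integral.
Check: d/dz[- \frac{5 \sqrt{6} \sqrt{3 z^{2} + 2}}{9}] = - \frac{5 \sqrt{6} z}{3 \sqrt{3 z^{2} + 2}} = f(z).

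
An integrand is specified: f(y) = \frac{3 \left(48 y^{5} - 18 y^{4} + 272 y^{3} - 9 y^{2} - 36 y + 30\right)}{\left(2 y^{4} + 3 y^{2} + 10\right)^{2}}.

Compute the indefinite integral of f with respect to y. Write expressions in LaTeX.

Recognize the product-rule pattern: f = u'v + uv' with u = \frac{3}{2 \left(\frac{y^{4}}{3} + \frac{y^{2}}{2} + \frac{5}{3}\right)}, v = 2 y^{4} - y^{2} + y - \frac{4}{3}, so integration by parts undoes it.
Check: d/dy[\frac{3 \left(6 y^{4} - 3 y^{2} + 3 y - 4\right)}{2 y^{4} + 3 y^{2} + 10}] = \frac{144 y^{5} - 54 y^{4} + 816 y^{3} - 27 y^{2} - 108 y + 90}{4 y^{8} + 12 y^{6} + 49 y^{4} + 60 y^{2} + 100}, which equals f(y).

F(y) = \frac{3 \left(6 y^{4} - 3 y^{2} + 3 y - 4\right)}{2 y^{4} + 3 y^{2} + 10} + C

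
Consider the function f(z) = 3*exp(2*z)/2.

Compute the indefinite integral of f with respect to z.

F(z) = 3*exp(2*z)/4 + C

Check any antiderivative F(z) by computing F'(z) and comparing it with f(z).
Check: d/dz[3*exp(2*z)/4] = 3*exp(2*z)/2 = f(z).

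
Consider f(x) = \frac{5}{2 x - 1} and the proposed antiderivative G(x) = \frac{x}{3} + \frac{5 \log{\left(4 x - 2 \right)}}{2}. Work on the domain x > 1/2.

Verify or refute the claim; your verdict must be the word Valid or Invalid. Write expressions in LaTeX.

d/dx[G] = \frac{2 x + 14}{6 x - 3}
d/dx[G] - f(x) = \frac{1}{3} != 0.

Invalid: d/dx[G] - f = \frac{1}{3}, which is not 0.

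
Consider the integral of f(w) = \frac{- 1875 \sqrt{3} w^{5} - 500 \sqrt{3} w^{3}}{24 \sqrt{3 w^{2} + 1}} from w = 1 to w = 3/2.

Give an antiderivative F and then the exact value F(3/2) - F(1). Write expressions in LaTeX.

Recognize the product-rule pattern: f = u'v + uv' with u = - \frac{125 w^{4}}{8}, v = \sqrt{w^{2} + \frac{1}{3}}, so integration by parts undoes it.
F(w) = - \frac{125 \sqrt{3} w^{4} \sqrt{3 w^{2} + 1}}{24} is an antiderivative of f.
Check: d/dw[- \frac{125 \sqrt{3} w^{4} \sqrt{3 w^{2} + 1}}{24}] = \frac{- 1875 \sqrt{3} w^{5} - 500 \sqrt{3} w^{3}}{24 \sqrt{3 w^{2} + 1}} = f(w).
F(3/2) = - \frac{3375 \sqrt{93}}{256}; F(1) = - \frac{125 \sqrt{3}}{12}.
Integral = F(3/2) - F(1) = - \frac{3375 \sqrt{93}}{256} + \frac{125 \sqrt{3}}{12}.

Antiderivative: F(w) = - \frac{125 \sqrt{3} w^{4} \sqrt{3 w^{2} + 1}}{24}; value = - \frac{3375 \sqrt{93}}{256} + \frac{125 \sqrt{3}}{12}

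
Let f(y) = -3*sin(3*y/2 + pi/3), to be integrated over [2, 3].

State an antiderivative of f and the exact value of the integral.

Any candidate F(y) must reproduce f(y) exactly when differentiated.
F(y) = 2*cos(3*y/2 + pi/3) is an antiderivative of f.
Check: d/dy[2*cos(3*y/2 + pi/3)] = -3*sin(3*y/2 + pi/3) = f(y).
F(3) = 2*cos(pi/3 + 9/2); F(2) = 2*cos(pi/3 + 3).
Integral = F(3) - F(2) = -2*cos(pi/3 + 3) + 2*cos(pi/3 + 9/2).

Antiderivative: F(y) = 2*cos(3*y/2 + pi/3); value = -2*cos(pi/3 + 3) + 2*cos(pi/3 + 9/2)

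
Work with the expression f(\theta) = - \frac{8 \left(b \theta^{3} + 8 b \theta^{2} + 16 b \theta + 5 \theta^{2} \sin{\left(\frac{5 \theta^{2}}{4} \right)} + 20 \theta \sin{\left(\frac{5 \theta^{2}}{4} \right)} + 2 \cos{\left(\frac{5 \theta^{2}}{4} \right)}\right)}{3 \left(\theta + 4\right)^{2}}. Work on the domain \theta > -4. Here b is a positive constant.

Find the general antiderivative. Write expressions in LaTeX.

An antiderivative F(\theta) passes only if d/d\theta[F] lands on f(\theta) exactly.
Check: d/d\theta[- \frac{4 b \theta^{2}}{3} + \frac{16 \cos{\left(\frac{5 \theta^{2}}{4} \right)}}{3 \theta + 12}] = \frac{- 8 b \theta^{3} - 64 b \theta^{2} - 128 b \theta - 40 \theta^{2} \sin{\left(\frac{5 \theta^{2}}{4} \right)} - 160 \theta \sin{\left(\frac{5 \theta^{2}}{4} \right)} - 16 \cos{\left(\frac{5 \theta^{2}}{4} \right)}}{3 \theta^{2} + 24 \theta + 48}, which equals f(\theta).

F(\theta) = - \frac{4 b \theta^{2}}{3} + \frac{16 \cos{\left(\frac{5 \theta^{2}}{4} \right)}}{3 \theta + 12} + C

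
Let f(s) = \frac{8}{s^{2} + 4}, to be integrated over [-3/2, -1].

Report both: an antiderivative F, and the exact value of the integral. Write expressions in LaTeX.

Antiderivative: F(s) = 4 \operatorname{atan}{\left(\frac{s}{2} \right)}; value = - 4 \operatorname{atan}{\left(\frac{1}{2} \right)} + 4 \operatorname{atan}{\left(\frac{3}{4} \right)}

A candidate is checked by its d/ds: the result must match f(s).
F(s) = 4 \operatorname{atan}{\left(\frac{s}{2} \right)} is an antiderivative of f.
Check: d/ds[4 \operatorname{atan}{\left(\frac{s}{2} \right)}] = \frac{8}{s^{2} + 4} = f(s).
F(-1) = - 4 \operatorname{atan}{\left(\frac{1}{2} \right)}; F(-3/2) = - 4 \operatorname{atan}{\left(\frac{3}{4} \right)}.
Integral = F(-1) - F(-3/2) = - 4 \operatorname{atan}{\left(\frac{1}{2} \right)} + 4 \operatorname{atan}{\left(\frac{3}{4} \right)}.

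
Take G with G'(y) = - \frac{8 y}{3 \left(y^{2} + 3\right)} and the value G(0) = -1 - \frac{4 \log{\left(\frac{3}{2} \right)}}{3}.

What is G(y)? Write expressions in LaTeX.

G(y) = \frac{- 4 \log{\left(\frac{y^{2}}{2} + \frac{3}{2} \right)} - 3}{3}

The substitution u = \frac{y^{2}}{2} + \frac{3}{2} works: G'(y) is exactly (dG/du)*(du/dy) for that inner function.
A general antiderivative is - \frac{4 \log{\left(\frac{y^{2}}{2} + \frac{3}{2} \right)}}{3} + C.
The condition gives C = -1 - \frac{4 \log{\left(\frac{3}{2} \right)}}{3} - (- \frac{4 \log{\left(\frac{3}{2} \right)}}{3}) = -1.
So G(y) = \frac{- 4 \log{\left(\frac{y^{2}}{2} + \frac{3}{2} \right)} - 3}{3}.
Check: d/dy[\frac{- 4 \log{\left(\frac{y^{2}}{2} + \frac{3}{2} \right)} - 3}{3}] = - \frac{8 y}{3 y^{2} + 9}, which equals G'(y).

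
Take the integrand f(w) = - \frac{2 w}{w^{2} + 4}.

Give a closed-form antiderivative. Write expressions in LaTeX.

An antiderivative is F(w) = - \log{\left(w^{2} + 4 \right)}.

The substitution u = w^{2} + 4 works: f is exactly (dF/du)*(du/dw) for that inner function.
Check: d/dw[- \log{\left(w^{2} + 4 \right)}] = - \frac{2 w}{w^{2} + 4} = f(w).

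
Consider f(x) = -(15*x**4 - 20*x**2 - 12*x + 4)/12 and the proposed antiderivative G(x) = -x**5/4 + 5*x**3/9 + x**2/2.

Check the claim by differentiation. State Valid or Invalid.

d/dx[G] = -5*x**4/4 + 5*x**2/3 + x
d/dx[G] - f(x) = 1/3 != 0.

Invalid: d/dx[G] - f = 1/3, which is not 0.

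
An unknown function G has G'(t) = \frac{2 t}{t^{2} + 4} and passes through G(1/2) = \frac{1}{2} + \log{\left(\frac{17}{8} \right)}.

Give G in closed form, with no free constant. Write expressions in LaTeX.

G'(t) matches the chain-rule pattern g'(h)*h' with inner function h(t) = \frac{t^{2}}{2} + 2; substituting u = h(t) collapses the integral.
A general antiderivative is \log{\left(\frac{t^{2}}{2} + 2 \right)} + C.
The condition gives C = \frac{1}{2} + \log{\left(\frac{17}{8} \right)} - (\log{\left(\frac{17}{8} \right)}) = \frac{1}{2}.
So G(t) = \log{\left(\frac{t^{2}}{2} + 2 \right)} + \frac{1}{2}.
Check: d/dt[\log{\left(\frac{t^{2}}{2} + 2 \right)} + \frac{1}{2}] = \frac{2 t}{t^{2} + 4} = G'(t).

G(t) = \log{\left(\frac{t^{2}}{2} + 2 \right)} + \frac{1}{2}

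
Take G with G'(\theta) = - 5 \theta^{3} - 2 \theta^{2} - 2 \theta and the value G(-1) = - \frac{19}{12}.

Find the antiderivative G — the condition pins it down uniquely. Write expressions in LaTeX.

Integrate term by term and add the pieces.
A general antiderivative is - \frac{5 \theta^{4}}{4} - \frac{2 \theta^{3}}{3} - \theta^{2} + C.
The condition gives C = - \frac{19}{12} - (- \frac{19}{12}) = 0.
So G(\theta) = \frac{\theta^{2} \left(- 15 \theta^{2} - 8 \theta - 12\right)}{12}.
Check: d/d\theta[\frac{\theta^{2} \left(- 15 \theta^{2} - 8 \theta - 12\right)}{12}] = - 5 \theta^{3} - 2 \theta^{2} - 2 \theta = G'(\theta).

G(\theta) = \frac{\theta^{2} \left(- 15 \theta^{2} - 8 \theta - 12\right)}{12}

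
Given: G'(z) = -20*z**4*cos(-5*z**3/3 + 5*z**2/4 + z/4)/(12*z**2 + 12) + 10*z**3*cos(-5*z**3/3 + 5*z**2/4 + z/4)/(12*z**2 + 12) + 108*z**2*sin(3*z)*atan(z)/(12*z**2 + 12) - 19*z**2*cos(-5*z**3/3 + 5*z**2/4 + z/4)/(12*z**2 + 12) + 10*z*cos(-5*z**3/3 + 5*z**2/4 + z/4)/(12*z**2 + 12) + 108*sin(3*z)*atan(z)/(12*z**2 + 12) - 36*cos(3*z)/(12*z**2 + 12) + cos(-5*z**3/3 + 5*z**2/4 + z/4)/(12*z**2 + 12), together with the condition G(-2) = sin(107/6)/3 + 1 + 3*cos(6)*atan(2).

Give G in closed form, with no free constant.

Integrate term by term and add the pieces.
A general antiderivative is sin(-5*z**3/3 + 5*z**2/4 + z/4)/3 - 3*cos(3*z)*atan(z) + C.
The condition gives C = sin(107/6)/3 + 1 + 3*cos(6)*atan(2) - (sin(107/6)/3 + 3*cos(6)*atan(2)) = 1.
So G(z) = sin(-5*z**3/3 + 5*z**2/4 + z/4)/3 - 3*cos(3*z)*atan(z) + 1.
Check: d/dz[sin(-5*z**3/3 + 5*z**2/4 + z/4)/3 - 3*cos(3*z)*atan(z) + 1] = (-20*z**4*cos(-5*z**3/3 + 5*z**2/4 + z/4) + 10*z**3*cos(-5*z**3/3 + 5*z**2/4 + z/4) + 108*z**2*sin(3*z)*atan(z) - 19*z**2*cos(-5*z**3/3 + 5*z**2/4 + z/4) + 10*z*cos(-5*z**3/3 + 5*z**2/4 + z/4) + 108*sin(3*z)*atan(z) - 36*cos(3*z) + cos(-5*z**3/3 + 5*z**2/4 + z/4))/(12*z**2 + 12), which equals G'(z).

G(z) = sin(-5*z**3/3 + 5*z**2/4 + z/4)/3 - 3*cos(3*z)*atan(z) + 1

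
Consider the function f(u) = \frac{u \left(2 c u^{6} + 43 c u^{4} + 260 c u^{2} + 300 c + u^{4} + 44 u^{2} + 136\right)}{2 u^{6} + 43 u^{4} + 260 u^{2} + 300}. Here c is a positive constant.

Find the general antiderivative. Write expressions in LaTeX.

F(u) = \frac{c u^{2}}{2} + \frac{\log{\left(u^{2} + \frac{3}{2} \right)}}{4} - \frac{3}{\frac{u^{2}}{2} + 5} + C

A candidate is checked by its d/du: the result must match f(u).
Check: d/du[\frac{c u^{2}}{2} + \frac{\log{\left(u^{2} + \frac{3}{2} \right)}}{4} - \frac{3}{\frac{u^{2}}{2} + 5}] = \frac{2 c u^{7} + 43 c u^{5} + 260 c u^{3} + 300 c u + u^{5} + 44 u^{3} + 136 u}{2 u^{6} + 43 u^{4} + 260 u^{2} + 300}, which equals f(u).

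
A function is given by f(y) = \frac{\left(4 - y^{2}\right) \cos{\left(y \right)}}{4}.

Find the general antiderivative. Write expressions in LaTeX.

F(y) = - \frac{y^{2} \sin{\left(y \right)}}{4} - \frac{y \cos{\left(y \right)}}{2} + \frac{3 \sin{\left(y \right)}}{2} + C

A candidate is checked by its d/dy: the result must match f(y).
Check: d/dy[- \frac{y^{2} \sin{\left(y \right)}}{4} - \frac{y \cos{\left(y \right)}}{2} + \frac{3 \sin{\left(y \right)}}{2}] = - \frac{y^{2} \cos{\left(y \right)}}{4} + \cos{\left(y \right)}, which equals f(y).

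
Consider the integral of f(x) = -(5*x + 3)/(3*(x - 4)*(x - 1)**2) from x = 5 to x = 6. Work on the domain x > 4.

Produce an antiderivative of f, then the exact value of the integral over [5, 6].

Factor the denominator (3*(x - 4)*(x - 1)**2) and decompose: f = 23/(27*(x - 1)) + 8/(9*(x - 1)**2) - 23/(27*(x - 4)); each piece integrates to a log, atan, or power term.
F(x) = -23*log(x - 4)/27 + 23*log(x - 1)/27 - 8/(9*x - 9) is an antiderivative of f.
Check: d/dx[-23*log(x - 4)/27 + 23*log(x - 1)/27 - 8/(9*x - 9)] = (-5*x - 3)/(3*x**3 - 18*x**2 + 27*x - 12), which equals f(x).
F(6) = -23*log(2)/27 - 8/45 + 23*log(5)/27; F(5) = -2/9 + 23*log(4)/27.
Integral = F(6) - F(5) = -23*log(4)/27 - 23*log(2)/27 + 2/45 + 23*log(5)/27.

Antiderivative: F(x) = -23*log(x - 4)/27 + 23*log(x - 1)/27 - 8/(9*x - 9); value = -23*log(4)/27 - 23*log(2)/27 + 2/45 + 23*log(5)/27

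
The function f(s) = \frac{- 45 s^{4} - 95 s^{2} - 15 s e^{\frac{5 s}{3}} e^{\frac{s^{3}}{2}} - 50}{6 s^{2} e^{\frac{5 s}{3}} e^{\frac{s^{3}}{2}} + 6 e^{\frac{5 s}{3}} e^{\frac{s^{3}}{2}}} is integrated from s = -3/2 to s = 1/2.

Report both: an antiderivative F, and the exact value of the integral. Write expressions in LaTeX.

Check any antiderivative F(s) by computing F'(s) and comparing it with f(s).
F(s) = \frac{\left(- 5 e^{\frac{5 s}{3}} e^{\frac{s^{3}}{2}} \log{\left(s^{2} + 1 \right)} - 5 e^{\frac{5 s}{3}} e^{\frac{s^{3}}{2}} \log{\left(2 \right)} + 20\right) e^{- \frac{5 s}{3}} e^{- \frac{s^{3}}{2}}}{4} is an antiderivative of f.
Check: d/ds[\frac{\left(- 5 e^{\frac{5 s}{3}} e^{\frac{s^{3}}{2}} \log{\left(s^{2} + 1 \right)} - 5 e^{\frac{5 s}{3}} e^{\frac{s^{3}}{2}} \log{\left(2 \right)} + 20\right) e^{- \frac{5 s}{3}} e^{- \frac{s^{3}}{2}}}{4}] = \frac{- 45 s^{4} - 95 s^{2} - 15 s e^{\frac{5 s}{3}} e^{\frac{s^{3}}{2}} - 50}{6 s^{2} e^{\frac{5 s}{3}} e^{\frac{s^{3}}{2}} + 6 e^{\frac{5 s}{3}} e^{\frac{s^{3}}{2}}} = f(s).
F(1/2) = - \frac{5 \log{\left(2 \right)}}{4} - \frac{5 \log{\left(\frac{5}{4} \right)}}{4} + \frac{5}{e^{\frac{43}{48}}}; F(-3/2) = - \frac{5 \log{\left(\frac{13}{4} \right)}}{4} - \frac{5 \log{\left(2 \right)}}{4} + 5 e^{\frac{67}{16}}.
Integral = F(1/2) - F(-3/2) = - 5 e^{\frac{67}{16}} - \frac{5 \log{\left(\frac{5}{2} \right)}}{4} + \frac{5}{e^{\frac{43}{48}}} + \frac{5 \log{\left(\frac{13}{2} \right)}}{4}.

Antiderivative: F(s) = \frac{\left(- 5 e^{\frac{5 s}{3}} e^{\frac{s^{3}}{2}} \log{\left(s^{2} + 1 \right)} - 5 e^{\frac{5 s}{3}} e^{\frac{s^{3}}{2}} \log{\left(2 \right)} + 20\right) e^{- \frac{5 s}{3}} e^{- \frac{s^{3}}{2}}}{4}; value = - 5 e^{\frac{67}{16}} - \frac{5 \log{\left(\frac{5}{2} \right)}}{4} + \frac{5}{e^{\frac{43}{48}}} + \frac{5 \log{\left(\frac{13}{2} \right)}}{4}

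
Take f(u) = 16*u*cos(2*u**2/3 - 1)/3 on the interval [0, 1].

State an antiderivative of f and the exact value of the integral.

Antiderivative: F(u) = 4*sin(2*u**2/3 - 1); value = -4*sin(1/3) + 4*sin(1)

The substitution w = 2*u**2/3 - 1 works: f is exactly (dF/dw)*(dw/du) for that inner function.
F(u) = 4*sin(2*u**2/3 - 1) is an antiderivative of f.
Check: d/du[4*sin(2*u**2/3 - 1)] = 16*u*cos(2*u**2/3 - 1)/3 = f(u).
F(1) = -4*sin(1/3); F(0) = -4*sin(1).
Integral = F(1) - F(0) = -4*sin(1/3) + 4*sin(1).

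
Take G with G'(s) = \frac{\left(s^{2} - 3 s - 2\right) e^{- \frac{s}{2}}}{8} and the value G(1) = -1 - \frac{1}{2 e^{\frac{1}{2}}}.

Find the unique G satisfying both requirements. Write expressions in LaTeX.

G(s) = - \frac{\left(\frac{s^{2}}{2} + \frac{s}{2}\right) e^{- \frac{s}{2}}}{2} - 1

G'(s) has the shape u'v + uv' for u = - \frac{s^{2}}{4} - \frac{s}{4} and v = e^{- \frac{s}{2}} — it is the derivative of the product u*v.
A general antiderivative is - \frac{\left(\frac{s^{2}}{2} + \frac{s}{2}\right) e^{- \frac{s}{2}}}{2} + C.
The condition gives C = -1 - \frac{1}{2 e^{\frac{1}{2}}} - (- \frac{1}{2 e^{\frac{1}{2}}}) = -1.
So G(s) = - \frac{\left(\frac{s^{2}}{2} + \frac{s}{2}\right) e^{- \frac{s}{2}}}{2} - 1.
Check: d/ds[- \frac{\left(\frac{s^{2}}{2} + \frac{s}{2}\right) e^{- \frac{s}{2}}}{2} - 1] = \frac{\left(s^{2} - 3 s - 2\right) e^{- \frac{s}{2}}}{8} = G'(s).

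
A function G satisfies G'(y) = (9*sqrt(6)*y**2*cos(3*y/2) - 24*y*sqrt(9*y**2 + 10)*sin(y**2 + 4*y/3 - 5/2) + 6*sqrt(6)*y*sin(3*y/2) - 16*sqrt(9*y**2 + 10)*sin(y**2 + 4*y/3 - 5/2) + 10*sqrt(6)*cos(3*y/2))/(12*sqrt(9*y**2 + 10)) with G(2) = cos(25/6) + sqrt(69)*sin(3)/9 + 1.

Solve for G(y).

G(y) = sqrt(6)*sqrt(9*y**2 + 10)*sin(3*y/2)/18 + cos(y**2 + 4*y/3 - 5/2) + 1

Any candidate G(y) must reproduce the stated G'(y) exactly.
A general antiderivative is sqrt(3*y**2/2 + 5/3)*sin(3*y/2)/3 + cos(y**2 + 4*y/3 - 5/2) + C.
The condition gives C = cos(25/6) + sqrt(69)*sin(3)/9 + 1 - (cos(25/6) + sqrt(69)*sin(3)/9) = 1.
So G(y) = sqrt(6)*sqrt(9*y**2 + 10)*sin(3*y/2)/18 + cos(y**2 + 4*y/3 - 5/2) + 1.
Check: d/dy[sqrt(6)*sqrt(9*y**2 + 10)*sin(3*y/2)/18 + cos(y**2 + 4*y/3 - 5/2) + 1] = (9*sqrt(6)*y**2*cos(3*y/2) - 24*y*sqrt(9*y**2 + 10)*sin(y**2 + 4*y/3 - 5/2) + 6*sqrt(6)*y*sin(3*y/2) - 16*sqrt(9*y**2 + 10)*sin(y**2 + 4*y/3 - 5/2) + 10*sqrt(6)*cos(3*y/2))/(12*sqrt(9*y**2 + 10)) = G'(y).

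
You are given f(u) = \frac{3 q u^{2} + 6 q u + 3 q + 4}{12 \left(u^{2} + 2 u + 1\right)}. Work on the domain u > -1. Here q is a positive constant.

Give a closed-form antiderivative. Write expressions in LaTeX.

An antiderivative is F(u) = \frac{q u}{4} - \frac{2}{6 u + 6}.

Recover f(u) by differentiating a candidate F(u); any mismatch rules it out.
Check: d/du[\frac{q u}{4} - \frac{2}{6 u + 6}] = \frac{3 q u^{2} + 6 q u + 3 q + 4}{12 u^{2} + 24 u + 12}, which equals f(u).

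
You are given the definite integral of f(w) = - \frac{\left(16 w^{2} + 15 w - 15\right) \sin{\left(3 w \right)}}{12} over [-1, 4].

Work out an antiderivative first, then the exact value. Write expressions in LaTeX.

Differentiate the proposed F(w) back; it has to land on f(w) exactly.
F(w) = \frac{4 w^{2} \cos{\left(3 w \right)}}{9} - \frac{8 w \sin{\left(3 w \right)}}{27} + \frac{5 w \cos{\left(3 w \right)}}{12} - \frac{5 \sin{\left(3 w \right)}}{36} - \frac{167 \cos{\left(3 w \right)}}{324} is an antiderivative of f.
Check: d/dw[\frac{4 w^{2} \cos{\left(3 w \right)}}{9} - \frac{8 w \sin{\left(3 w \right)}}{27} + \frac{5 w \cos{\left(3 w \right)}}{12} - \frac{5 \sin{\left(3 w \right)}}{36} - \frac{167 \cos{\left(3 w \right)}}{324}] = - \frac{4 w^{2} \sin{\left(3 w \right)}}{3} - \frac{5 w \sin{\left(3 w \right)}}{4} + \frac{5 \sin{\left(3 w \right)}}{4}, which equals f(w).
F(4) = - \frac{143 \sin{\left(12 \right)}}{108} + \frac{2677 \cos{\left(12 \right)}}{324}; F(-1) = - \frac{17 \sin{\left(3 \right)}}{108} - \frac{79 \cos{\left(3 \right)}}{162}.
Integral = F(4) - F(-1) = \frac{79 \cos{\left(3 \right)}}{162} + \frac{17 \sin{\left(3 \right)}}{108} - \frac{143 \sin{\left(12 \right)}}{108} + \frac{2677 \cos{\left(12 \right)}}{324}.

Antiderivative: F(w) = \frac{4 w^{2} \cos{\left(3 w \right)}}{9} - \frac{8 w \sin{\left(3 w \right)}}{27} + \frac{5 w \cos{\left(3 w \right)}}{12} - \frac{5 \sin{\left(3 w \right)}}{36} - \frac{167 \cos{\left(3 w \right)}}{324}; value = \frac{79 \cos{\left(3 \right)}}{162} + \frac{17 \sin{\left(3 \right)}}{108} - \frac{143 \sin{\left(12 \right)}}{108} + \frac{2677 \cos{\left(12 \right)}}{324}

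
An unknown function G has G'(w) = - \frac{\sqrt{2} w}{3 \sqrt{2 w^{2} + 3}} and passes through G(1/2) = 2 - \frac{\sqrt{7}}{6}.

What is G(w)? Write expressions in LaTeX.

G(w) = - \frac{\sqrt{2} \sqrt{2 w^{2} + 3} - 12}{6}

The substitution u = w^{2} + \frac{3}{2} works: G'(w) is exactly (dG/du)*(du/dw) for that inner function.
A general antiderivative is - \frac{\sqrt{w^{2} + \frac{3}{2}}}{3} + C.
The condition gives C = 2 - \frac{\sqrt{7}}{6} - (- \frac{\sqrt{7}}{6}) = 2.
So G(w) = - \frac{\sqrt{2} \sqrt{2 w^{2} + 3} - 12}{6}.
Check: d/dw[- \frac{\sqrt{2} \sqrt{2 w^{2} + 3} - 12}{6}] = - \frac{\sqrt{2} w}{3 \sqrt{2 w^{2} + 3}} = G'(w).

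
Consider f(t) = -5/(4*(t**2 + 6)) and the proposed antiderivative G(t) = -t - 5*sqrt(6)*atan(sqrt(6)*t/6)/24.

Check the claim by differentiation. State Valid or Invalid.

d/dt[G] = (-4*t**2 - 29)/(4*t**2 + 24)
d/dt[G] - f(t) = -1 != 0.

Invalid: d/dt[G] - f = -1, which is not 0.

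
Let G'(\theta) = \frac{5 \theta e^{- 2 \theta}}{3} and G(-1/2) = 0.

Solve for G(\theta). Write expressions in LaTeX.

G(\theta) = - \frac{5 \theta e^{- 2 \theta}}{6} - \frac{5 e^{- 2 \theta}}{12}

G'(\theta) has the shape u'v + uv' for u = - \frac{5 \theta}{6} - \frac{5}{12} and v = e^{- 2 \theta} — it is the derivative of the product u*v.
A general antiderivative is \frac{\left(- 10 \theta - 5\right) e^{- 2 \theta}}{12} + C.
The condition gives C = 0 - (0) = 0.
So G(\theta) = - \frac{5 \theta e^{- 2 \theta}}{6} - \frac{5 e^{- 2 \theta}}{12}.
Check: d/d\theta[- \frac{5 \theta e^{- 2 \theta}}{6} - \frac{5 e^{- 2 \theta}}{12}] = \frac{5 \theta e^{- 2 \theta}}{3} = G'(\theta).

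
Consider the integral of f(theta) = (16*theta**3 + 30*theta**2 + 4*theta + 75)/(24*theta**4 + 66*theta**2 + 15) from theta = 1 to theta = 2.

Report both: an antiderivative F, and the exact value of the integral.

Antiderivative: F(theta) = (2*log(2*theta**2 + 5) + 15*atan(2*theta))/6; value = -5*atan(2)/2 - log(7)/3 + log(13)/3 + 5*atan(4)/2

A candidate is checked by its d/dtheta: the result must match f(theta).
F(theta) = (2*log(2*theta**2 + 5) + 15*atan(2*theta))/6 is an antiderivative of f.
Check: d/dtheta[(2*log(2*theta**2 + 5) + 15*atan(2*theta))/6] = (16*theta**3 + 30*theta**2 + 4*theta + 75)/(24*theta**4 + 66*theta**2 + 15) = f(theta).
F(2) = log(13)/3 + 5*atan(4)/2; F(1) = log(7)/3 + 5*atan(2)/2.
Integral = F(2) - F(1) = -5*atan(2)/2 - log(7)/3 + log(13)/3 + 5*atan(4)/2.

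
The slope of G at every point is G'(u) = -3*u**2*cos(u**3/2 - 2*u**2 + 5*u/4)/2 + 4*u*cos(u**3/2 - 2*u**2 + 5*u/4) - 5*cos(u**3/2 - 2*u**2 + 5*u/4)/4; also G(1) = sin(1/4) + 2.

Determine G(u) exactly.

The substitution w = u**3/2 - 2*u**2 + 5*u/4 works: G'(u) is exactly (dG/dw)*(dw/du) for that inner function.
A general antiderivative is -sin(u**3/2 - 2*u**2 + 5*u/4) + C.
The condition gives C = sin(1/4) + 2 - (sin(1/4)) = 2.
So G(u) = 2 - sin(u**3/2 - 2*u**2 + 5*u/4).
Check: d/du[2 - sin(u**3/2 - 2*u**2 + 5*u/4)] = -3*u**2*cos(u**3/2 - 2*u**2 + 5*u/4)/2 + 4*u*cos(u**3/2 - 2*u**2 + 5*u/4) - 5*cos(u**3/2 - 2*u**2 + 5*u/4)/4 = G'(u).

G(u) = 2 - sin(u**3/2 - 2*u**2 + 5*u/4)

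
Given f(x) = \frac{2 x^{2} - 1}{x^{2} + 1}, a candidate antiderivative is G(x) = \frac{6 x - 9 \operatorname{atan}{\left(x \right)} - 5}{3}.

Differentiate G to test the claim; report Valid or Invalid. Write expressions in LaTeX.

d/dx[G] = \frac{2 x^{2} - 1}{x^{2} + 1}
This equals f(x) exactly, so the claim holds.

Valid: G'(x) = f(x).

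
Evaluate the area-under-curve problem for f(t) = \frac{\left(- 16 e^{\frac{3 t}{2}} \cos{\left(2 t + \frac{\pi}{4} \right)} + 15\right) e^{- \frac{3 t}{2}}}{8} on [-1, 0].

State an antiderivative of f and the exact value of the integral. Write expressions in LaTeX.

Any candidate F(t) must reproduce f(t) exactly when differentiated.
F(t) = - \sin{\left(2 t + \frac{\pi}{4} \right)} - \frac{5 e^{- \frac{3 t}{2}}}{4} is an antiderivative of f.
Check: d/dt[- \sin{\left(2 t + \frac{\pi}{4} \right)} - \frac{5 e^{- \frac{3 t}{2}}}{4}] = \frac{\left(- 16 e^{\frac{3 t}{2}} \cos{\left(2 t + \frac{\pi}{4} \right)} + 15\right) e^{- \frac{3 t}{2}}}{8} = f(t).
F(0) = - \frac{5}{4} - \frac{\sqrt{2}}{2}; F(-1) = - \frac{5 e^{\frac{3}{2}}}{4} - \cos{\left(\frac{\pi}{4} + 2 \right)}.
Integral = F(0) - F(-1) = - \frac{5}{4} + \cos{\left(\frac{\pi}{4} + 2 \right)} - \frac{\sqrt{2}}{2} + \frac{5 e^{\frac{3}{2}}}{4}.

Antiderivative: F(t) = - \sin{\left(2 t + \frac{\pi}{4} \right)} - \frac{5 e^{- \frac{3 t}{2}}}{4}; value = - \frac{5}{4} + \cos{\left(\frac{\pi}{4} + 2 \right)} - \frac{\sqrt{2}}{2} + \frac{5 e^{\frac{3}{2}}}{4}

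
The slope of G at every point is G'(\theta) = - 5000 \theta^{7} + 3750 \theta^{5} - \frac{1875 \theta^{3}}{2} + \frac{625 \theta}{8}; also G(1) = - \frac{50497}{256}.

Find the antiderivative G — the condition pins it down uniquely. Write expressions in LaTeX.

The substitution u = \frac{5}{4} - 5 \theta^{2} works: G'(\theta) is exactly (dG/du)*(du/d\theta) for that inner function.
A general antiderivative is - \left(\frac{5}{4} - 5 \theta^{2}\right)^{4} + C.
The condition gives C = - \frac{50497}{256} - (- \frac{50625}{256}) = \frac{1}{2}.
So G(\theta) = \frac{128 - 625 \left(1 - 4 \theta^{2}\right)^{4}}{256}.
Check: d/d\theta[\frac{128 - 625 \left(1 - 4 \theta^{2}\right)^{4}}{256}] = - 5000 \theta^{7} + 3750 \theta^{5} - \frac{1875 \theta^{3}}{2} + \frac{625 \theta}{8} = G'(\theta).

G(\theta) = \frac{128 - 625 \left(1 - 4 \theta^{2}\right)^{4}}{256}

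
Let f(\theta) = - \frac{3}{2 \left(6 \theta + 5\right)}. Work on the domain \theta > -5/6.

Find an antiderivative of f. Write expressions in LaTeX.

An antiderivative is F(\theta) = - \frac{\log{\left(3 \theta + \frac{5}{2} \right)}}{4}.

Since d/d\theta undoes antidifferentiation here, F'(\theta) = f(\theta) is required of F(\theta).
Check: d/d\theta[- \frac{\log{\left(3 \theta + \frac{5}{2} \right)}}{4}] = - \frac{3}{12 \theta + 10}, which equals f(\theta).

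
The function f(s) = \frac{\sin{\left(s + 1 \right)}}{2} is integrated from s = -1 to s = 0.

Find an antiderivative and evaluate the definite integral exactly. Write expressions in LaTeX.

Whatever form F(s) takes, F'(s) = f(s) is non-negotiable.
F(s) = - \frac{\cos{\left(s + 1 \right)}}{2} is an antiderivative of f.
Check: d/ds[- \frac{\cos{\left(s + 1 \right)}}{2}] = \frac{\sin{\left(s + 1 \right)}}{2} = f(s).
F(0) = - \frac{\cos{\left(1 \right)}}{2}; F(-1) = - \frac{1}{2}.
Integral = F(0) - F(-1) = \frac{1}{2} - \frac{\cos{\left(1 \right)}}{2}.

Antiderivative: F(s) = - \frac{\cos{\left(s + 1 \right)}}{2}; value = \frac{1}{2} - \frac{\cos{\left(1 \right)}}{2}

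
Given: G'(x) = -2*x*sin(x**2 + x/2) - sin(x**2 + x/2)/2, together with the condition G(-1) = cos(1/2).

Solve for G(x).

G(x) = cos(x**2 + x/2)

G'(x) matches the chain-rule pattern g'(h)*h' with inner function h(x) = x**2 + x/2; substituting u = h(x) collapses the integral.
A general antiderivative is cos(x**2 + x/2) + C.
The condition gives C = cos(1/2) - (cos(1/2)) = 0.
So G(x) = cos(x**2 + x/2).
Check: d/dx[cos(x**2 + x/2)] = -2*x*sin(x**2 + x/2) - sin(x**2 + x/2)/2 = G'(x).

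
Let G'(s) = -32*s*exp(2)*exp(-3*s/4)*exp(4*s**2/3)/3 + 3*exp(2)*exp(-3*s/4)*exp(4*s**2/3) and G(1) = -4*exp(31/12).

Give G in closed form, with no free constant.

G(s) = -4*exp(2)*exp(-3*s/4)*exp(4*s**2/3)

G'(s) matches the chain-rule pattern g'(h)*h' with inner function h(s) = 4*s**2/3 - 3*s/4 + 2; substituting u = h(s) collapses the integral.
A general antiderivative is -4*exp(4*s**2/3 - 3*s/4 + 2) + C.
The condition gives C = -4*exp(31/12) - (-4*exp(31/12)) = 0.
So G(s) = -4*exp(2)*exp(-3*s/4)*exp(4*s**2/3).
Check: d/ds[-4*exp(2)*exp(-3*s/4)*exp(4*s**2/3)] = (-32*s*exp(2)*exp(4*s**2/3) + 9*exp(2)*exp(4*s**2/3))*exp(-3*s/4)/3, which equals G'(s).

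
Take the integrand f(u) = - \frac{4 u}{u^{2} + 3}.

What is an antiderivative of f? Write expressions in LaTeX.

The substitution w = u^{2} + 3 works: f is exactly (dF/dw)*(dw/du) for that inner function.
Check: d/du[- 2 \log{\left(u^{2} + 3 \right)}] = - \frac{4 u}{u^{2} + 3} = f(u).

An antiderivative is F(u) = - 2 \log{\left(u^{2} + 3 \right)}.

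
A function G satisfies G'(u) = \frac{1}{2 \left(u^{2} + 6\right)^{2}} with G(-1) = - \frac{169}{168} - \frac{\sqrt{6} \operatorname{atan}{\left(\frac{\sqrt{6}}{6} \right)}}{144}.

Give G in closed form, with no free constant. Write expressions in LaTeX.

G(u) = \frac{- 144 u^{2} + 6 u + \sqrt{6} \left(u^{2} + 6\right) \operatorname{atan}{\left(\frac{\sqrt{6} u}{6} \right)} - 864}{144 \left(u^{2} + 6\right)}

Any candidate G(u) must reproduce the stated G'(u) exactly.
A general antiderivative is \frac{u}{24 u^{2} + 144} + \frac{\sqrt{6} \operatorname{atan}{\left(\frac{\sqrt{6} u}{6} \right)}}{144} + C.
The condition gives C = - \frac{169}{168} - \frac{\sqrt{6} \operatorname{atan}{\left(\frac{\sqrt{6}}{6} \right)}}{144} - (- \frac{\sqrt{6} \operatorname{atan}{\left(\frac{\sqrt{6}}{6} \right)}}{144} - \frac{1}{168}) = -1.
So G(u) = \frac{- 144 u^{2} + 6 u + \sqrt{6} \left(u^{2} + 6\right) \operatorname{atan}{\left(\frac{\sqrt{6} u}{6} \right)} - 864}{144 \left(u^{2} + 6\right)}.
Check: d/du[\frac{- 144 u^{2} + 6 u + \sqrt{6} \left(u^{2} + 6\right) \operatorname{atan}{\left(\frac{\sqrt{6} u}{6} \right)} - 864}{144 \left(u^{2} + 6\right)}] = \frac{1}{2 u^{4} + 24 u^{2} + 72}, which equals G'(u).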